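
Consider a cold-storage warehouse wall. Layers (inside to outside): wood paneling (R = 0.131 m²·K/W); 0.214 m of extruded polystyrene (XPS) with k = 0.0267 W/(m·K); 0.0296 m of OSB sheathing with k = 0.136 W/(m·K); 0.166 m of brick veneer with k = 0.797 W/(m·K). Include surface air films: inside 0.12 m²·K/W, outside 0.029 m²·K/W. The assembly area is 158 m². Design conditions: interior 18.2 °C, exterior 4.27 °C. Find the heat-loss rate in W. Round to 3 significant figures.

252 W

0.214/0.0267 = 8.015
0.0296/0.136 = 0.2176
0.166/0.797 = 0.2083
R_total = 0.12 + 0.131 + 8.015 + 0.2176 + 0.2083 + 0.029 = 8.721 m²·K/W
Q = A·ΔT/R = 158 × (18.2 − 4.27) / 8.721 = 252.4 W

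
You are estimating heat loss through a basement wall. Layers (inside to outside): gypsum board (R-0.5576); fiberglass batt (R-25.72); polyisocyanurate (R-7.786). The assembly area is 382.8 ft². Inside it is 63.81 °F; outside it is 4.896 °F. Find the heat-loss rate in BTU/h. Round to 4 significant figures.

662.1 BTU/h

R_total = 0.5576 + 25.72 + 7.786 = 34.064 ft²·°F·h/BTU
Q = A·ΔT/R = 382.8 × (63.81 − 4.896) / 34.064 = 662.06 BTU/h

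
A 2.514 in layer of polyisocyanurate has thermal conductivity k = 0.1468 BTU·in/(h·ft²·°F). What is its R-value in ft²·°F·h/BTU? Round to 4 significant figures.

17.13 ft²·°F·h/BTU

R = L/k = 2.514/0.1468 = 17.125 ft²·°F·h/BTU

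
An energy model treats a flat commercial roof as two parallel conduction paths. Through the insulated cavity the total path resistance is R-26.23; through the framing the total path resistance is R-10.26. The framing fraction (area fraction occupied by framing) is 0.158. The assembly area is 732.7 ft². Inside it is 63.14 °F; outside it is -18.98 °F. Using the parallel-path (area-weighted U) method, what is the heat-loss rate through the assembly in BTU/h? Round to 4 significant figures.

U_eff = 0.842/26.23 + 0.158/10.26 = 0.032101 + 0.0154 = 0.0475
R_eff = 1/U_eff = 21.053 ft²·°F·h/BTU
Q = 732.7 × (63.14 − (-18.98)) / 21.053 = 2858.1 BTU/h

2858 BTU/h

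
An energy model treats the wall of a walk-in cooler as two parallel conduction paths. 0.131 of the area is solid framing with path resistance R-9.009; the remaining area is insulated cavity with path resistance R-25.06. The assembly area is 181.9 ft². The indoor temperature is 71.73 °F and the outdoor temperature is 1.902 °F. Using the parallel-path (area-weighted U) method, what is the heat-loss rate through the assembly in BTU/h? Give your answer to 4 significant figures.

625.2 BTU/h

U_eff = 0.869/25.06 + 0.131/9.009 = 0.034677 + 0.014541 = 0.049218
R_eff = 1/U_eff = 20.318 ft²·°F·h/BTU
Q = 181.9 × (71.73 − 1.902) / 20.318 = 625.15 BTU/h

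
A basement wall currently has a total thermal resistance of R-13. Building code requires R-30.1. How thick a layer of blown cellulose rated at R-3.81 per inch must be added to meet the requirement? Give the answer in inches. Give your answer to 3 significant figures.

4.49 in

ΔR = 30.1 − 13 = 17.1 ft²·°F·h/BTU
L = ΔR / (R/in) = 17.1/3.81 = 4.488 in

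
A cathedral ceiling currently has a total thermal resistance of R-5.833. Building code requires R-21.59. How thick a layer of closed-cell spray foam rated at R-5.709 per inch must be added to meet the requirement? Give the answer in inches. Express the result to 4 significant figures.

2.760 in

ΔR = 21.59 − 5.833 = 15.757 ft²·°F·h/BTU
L = ΔR / (R/in) = 15.757/5.709 = 2.76 in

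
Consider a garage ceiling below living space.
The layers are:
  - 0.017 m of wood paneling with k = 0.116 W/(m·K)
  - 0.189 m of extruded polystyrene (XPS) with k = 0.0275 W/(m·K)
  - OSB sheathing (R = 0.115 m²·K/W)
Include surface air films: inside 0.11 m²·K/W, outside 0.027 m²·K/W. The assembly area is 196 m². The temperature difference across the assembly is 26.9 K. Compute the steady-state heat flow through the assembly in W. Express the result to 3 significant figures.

725 W

0.017/0.116 = 0.1466
0.189/0.0275 = 6.873
R_total = 0.11 + 0.1466 + 6.873 + 0.115 + 0.027 = 7.271 m²·K/W
Q = A·ΔT/R = 196 × 26.9 / 7.271 = 725.1 W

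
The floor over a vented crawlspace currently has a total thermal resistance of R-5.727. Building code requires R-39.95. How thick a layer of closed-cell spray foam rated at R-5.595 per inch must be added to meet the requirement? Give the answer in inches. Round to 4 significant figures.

ΔR = 39.95 − 5.727 = 34.223 ft²·°F·h/BTU
L = ΔR / (R/in) = 34.223/5.595 = 6.1167 in

6.117 in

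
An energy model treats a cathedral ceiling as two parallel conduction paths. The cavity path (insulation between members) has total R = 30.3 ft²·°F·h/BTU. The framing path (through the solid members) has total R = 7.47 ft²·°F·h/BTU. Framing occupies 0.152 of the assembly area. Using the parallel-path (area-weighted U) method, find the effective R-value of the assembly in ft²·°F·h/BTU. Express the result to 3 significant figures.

20.7 ft²·°F·h/BTU

U_eff = 0.848/30.3 + 0.152/7.47 = 0.02799 + 0.02035 = 0.04833
R_eff = 1/U_eff = 20.69 ft²·°F·h/BTU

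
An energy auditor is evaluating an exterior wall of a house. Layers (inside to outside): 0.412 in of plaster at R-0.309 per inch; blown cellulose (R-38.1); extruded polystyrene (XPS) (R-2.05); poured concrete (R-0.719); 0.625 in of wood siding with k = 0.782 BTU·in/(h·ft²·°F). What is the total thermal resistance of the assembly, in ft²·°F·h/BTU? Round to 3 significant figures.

41.8 ft²·°F·h/BTU

0.412 × 0.309 = 0.1273
0.625/0.782 = 0.7992
R_total = 0.1273 + 38.1 + 2.05 + 0.719 + 0.7992 = 41.8 ft²·°F·h/BTU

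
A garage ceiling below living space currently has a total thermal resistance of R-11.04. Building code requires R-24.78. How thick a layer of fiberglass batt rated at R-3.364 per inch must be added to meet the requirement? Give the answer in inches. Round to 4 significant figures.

ΔR = 24.78 − 11.04 = 13.74 ft²·°F·h/BTU
L = ΔR / (R/in) = 13.74/3.364 = 4.0844 in

4.084 in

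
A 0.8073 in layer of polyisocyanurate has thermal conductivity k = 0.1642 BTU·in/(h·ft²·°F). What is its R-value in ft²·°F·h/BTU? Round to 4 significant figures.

4.917 ft²·°F·h/BTU

R = L/k = 0.8073/0.1642 = 4.9166 ft²·°F·h/BTU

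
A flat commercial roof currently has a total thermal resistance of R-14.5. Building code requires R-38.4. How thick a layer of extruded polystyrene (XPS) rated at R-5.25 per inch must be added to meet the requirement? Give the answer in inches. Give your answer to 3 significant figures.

4.55 in

ΔR = 38.4 − 14.5 = 23.9 ft²·°F·h/BTU
L = ΔR / (R/in) = 23.9/5.25 = 4.552 in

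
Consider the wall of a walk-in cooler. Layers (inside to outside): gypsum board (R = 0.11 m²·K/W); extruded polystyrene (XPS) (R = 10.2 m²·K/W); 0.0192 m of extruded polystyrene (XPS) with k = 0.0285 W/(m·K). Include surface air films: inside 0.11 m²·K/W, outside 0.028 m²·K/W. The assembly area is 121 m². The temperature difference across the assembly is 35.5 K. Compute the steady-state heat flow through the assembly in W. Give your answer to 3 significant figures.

0.0192/0.0285 = 0.6737
R_total = 0.11 + 0.11 + 10.2 + 0.6737 + 0.028 = 11.12 m²·K/W
Q = A·ΔT/R = 121 × 35.5 / 11.12 = 386.2 W

386 W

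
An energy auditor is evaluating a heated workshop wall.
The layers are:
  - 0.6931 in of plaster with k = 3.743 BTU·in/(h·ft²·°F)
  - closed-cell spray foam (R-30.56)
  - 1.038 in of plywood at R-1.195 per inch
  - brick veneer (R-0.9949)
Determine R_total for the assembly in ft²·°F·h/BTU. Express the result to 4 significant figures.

32.98 ft²·°F·h/BTU

0.6931/3.743 = 0.18517
1.038 × 1.195 = 1.2404
R_total = 0.18517 + 30.56 + 1.2404 + 0.9949 = 32.98 ft²·°F·h/BTU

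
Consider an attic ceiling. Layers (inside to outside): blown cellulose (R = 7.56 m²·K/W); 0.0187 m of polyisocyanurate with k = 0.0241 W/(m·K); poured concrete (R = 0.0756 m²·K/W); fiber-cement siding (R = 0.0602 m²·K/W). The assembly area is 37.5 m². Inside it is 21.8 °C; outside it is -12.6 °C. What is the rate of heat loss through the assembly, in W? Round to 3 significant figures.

152 W

0.0187/0.0241 = 0.7759
R_total = 7.56 + 0.7759 + 0.0756 + 0.0602 = 8.472 m²·K/W
Q = A·ΔT/R = 37.5 × (21.8 − (-12.6)) / 8.472 = 152.3 W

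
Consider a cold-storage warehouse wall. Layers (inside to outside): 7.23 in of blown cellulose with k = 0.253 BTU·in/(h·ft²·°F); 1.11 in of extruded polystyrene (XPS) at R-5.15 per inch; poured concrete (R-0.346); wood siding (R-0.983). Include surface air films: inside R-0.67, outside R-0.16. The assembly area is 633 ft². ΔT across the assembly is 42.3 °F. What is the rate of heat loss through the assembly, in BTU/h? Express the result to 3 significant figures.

7.23/0.253 = 28.58
1.11 × 5.15 = 5.717
R_total = 0.67 + 28.58 + 5.717 + 0.346 + 0.983 + 0.16 = 36.45 ft²·°F·h/BTU
Q = A·ΔT/R = 633 × 42.3 / 36.45 = 734.5 BTU/h

735 BTU/h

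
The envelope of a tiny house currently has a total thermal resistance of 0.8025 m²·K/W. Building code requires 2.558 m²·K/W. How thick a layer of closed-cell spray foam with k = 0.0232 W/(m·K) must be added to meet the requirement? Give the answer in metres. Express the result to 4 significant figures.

ΔR = 2.558 − 0.8025 = 1.7555 m²·K/W
L = ΔR × k = 1.7555 × 0.0232 = 0.040728 m

0.04073 m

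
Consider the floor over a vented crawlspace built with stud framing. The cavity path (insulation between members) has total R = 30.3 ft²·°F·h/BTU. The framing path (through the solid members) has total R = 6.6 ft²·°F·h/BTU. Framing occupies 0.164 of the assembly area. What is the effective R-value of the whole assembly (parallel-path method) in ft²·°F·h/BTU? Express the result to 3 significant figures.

19.1 ft²·°F·h/BTU

U_eff = 0.836/30.3 + 0.164/6.6 = 0.02759 + 0.02485 = 0.05244
R_eff = 1/U_eff = 19.07 ft²·°F·h/BTU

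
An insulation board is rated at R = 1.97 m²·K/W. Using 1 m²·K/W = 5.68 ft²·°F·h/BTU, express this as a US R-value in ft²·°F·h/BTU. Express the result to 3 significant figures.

11.2 ft²·°F·h/BTU

R_US = 1.97 × 5.68 = 11.19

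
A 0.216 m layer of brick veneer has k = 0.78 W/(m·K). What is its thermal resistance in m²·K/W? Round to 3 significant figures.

R = L/k = 0.216/0.78 = 0.2769 m²·K/W

0.277 m²·K/W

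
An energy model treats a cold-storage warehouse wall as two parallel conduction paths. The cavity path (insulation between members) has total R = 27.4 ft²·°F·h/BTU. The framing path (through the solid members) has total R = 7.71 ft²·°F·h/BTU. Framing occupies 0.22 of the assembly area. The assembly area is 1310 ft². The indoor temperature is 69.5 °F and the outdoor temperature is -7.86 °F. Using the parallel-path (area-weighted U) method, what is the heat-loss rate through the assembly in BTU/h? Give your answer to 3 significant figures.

U_eff = 0.78/27.4 + 0.22/7.71 = 0.02847 + 0.02853 = 0.057
R_eff = 1/U_eff = 17.54 ft²·°F·h/BTU
Q = 1310 × (69.5 − (-7.86)) / 17.54 = 5777 BTU/h

5780 BTU/h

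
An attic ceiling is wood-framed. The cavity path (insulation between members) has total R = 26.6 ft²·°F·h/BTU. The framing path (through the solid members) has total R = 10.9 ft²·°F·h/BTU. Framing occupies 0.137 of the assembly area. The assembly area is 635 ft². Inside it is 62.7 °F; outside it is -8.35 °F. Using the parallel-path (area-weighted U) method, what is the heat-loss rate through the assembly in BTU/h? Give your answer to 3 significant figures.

2030 BTU/h

U_eff = 0.863/26.6 + 0.137/10.9 = 0.03244 + 0.01257 = 0.04501
R_eff = 1/U_eff = 22.22 ft²·°F·h/BTU
Q = 635 × (62.7 − (-8.35)) / 22.22 = 2031 BTU/h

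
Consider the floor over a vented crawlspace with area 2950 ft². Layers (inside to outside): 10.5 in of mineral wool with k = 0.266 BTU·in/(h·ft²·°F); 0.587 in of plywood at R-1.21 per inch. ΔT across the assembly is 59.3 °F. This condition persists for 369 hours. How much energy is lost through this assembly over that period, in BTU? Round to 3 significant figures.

10.5/0.266 = 39.47
0.587 × 1.21 = 0.7103
R_total = 39.47 + 0.7103 = 40.18 ft²·°F·h/BTU
Q = 2950 × 59.3 / 40.18 = 4353 BTU/h
E = 4353 × 369 = 1606000 BTU

1610000 BTU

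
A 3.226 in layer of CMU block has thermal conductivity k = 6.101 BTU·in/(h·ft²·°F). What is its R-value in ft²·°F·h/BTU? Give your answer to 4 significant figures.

0.5288 ft²·°F·h/BTU

R = L/k = 3.226/6.101 = 0.52877 ft²·°F·h/BTU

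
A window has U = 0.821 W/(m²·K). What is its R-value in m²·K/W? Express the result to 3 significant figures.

R = 1/U = 1/0.821 = 1.218

1.22 m²·K/W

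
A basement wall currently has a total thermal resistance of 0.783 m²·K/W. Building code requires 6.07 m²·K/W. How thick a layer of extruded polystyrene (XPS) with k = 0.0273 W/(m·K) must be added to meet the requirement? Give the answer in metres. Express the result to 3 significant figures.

ΔR = 6.07 − 0.783 = 5.287 m²·K/W
L = ΔR × k = 5.287 × 0.0273 = 0.1443 m

0.144 m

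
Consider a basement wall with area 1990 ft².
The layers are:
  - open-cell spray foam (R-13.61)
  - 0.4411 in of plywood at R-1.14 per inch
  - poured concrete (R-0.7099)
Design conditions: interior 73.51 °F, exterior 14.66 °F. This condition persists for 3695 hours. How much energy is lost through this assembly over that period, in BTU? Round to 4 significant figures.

29190000 BTU

0.4411 × 1.14 = 0.50285
R_total = 13.61 + 0.50285 + 0.7099 = 14.823 ft²·°F·h/BTU
Q = 1990 × (73.51 − 14.66) / 14.823 = 7900.8 BTU/h
E = 7900.8 × 3695 = 29193000 BTU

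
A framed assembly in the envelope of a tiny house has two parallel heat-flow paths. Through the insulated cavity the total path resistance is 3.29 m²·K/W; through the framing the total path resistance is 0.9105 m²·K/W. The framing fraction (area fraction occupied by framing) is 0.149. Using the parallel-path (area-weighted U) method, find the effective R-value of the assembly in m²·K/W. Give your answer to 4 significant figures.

2.368 m²·K/W

U_eff = 0.851/3.29 + 0.149/0.9105 = 0.25866 + 0.16365 = 0.42231
R_eff = 1/U_eff = 2.3679 m²·K/W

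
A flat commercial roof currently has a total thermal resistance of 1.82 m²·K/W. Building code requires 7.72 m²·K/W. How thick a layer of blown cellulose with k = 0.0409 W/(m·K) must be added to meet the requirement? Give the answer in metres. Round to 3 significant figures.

0.241 m

ΔR = 7.72 − 1.82 = 5.9 m²·K/W
L = ΔR × k = 5.9 × 0.0409 = 0.2413 m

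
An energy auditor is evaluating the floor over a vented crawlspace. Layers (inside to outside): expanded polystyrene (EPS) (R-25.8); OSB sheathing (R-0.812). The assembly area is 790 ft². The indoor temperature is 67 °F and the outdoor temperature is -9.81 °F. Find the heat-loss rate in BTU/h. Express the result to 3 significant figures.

2280 BTU/h

R_total = 25.8 + 0.812 = 26.61 ft²·°F·h/BTU
Q = A·ΔT/R = 790 × (67 − (-9.81)) / 26.61 = 2280 BTU/h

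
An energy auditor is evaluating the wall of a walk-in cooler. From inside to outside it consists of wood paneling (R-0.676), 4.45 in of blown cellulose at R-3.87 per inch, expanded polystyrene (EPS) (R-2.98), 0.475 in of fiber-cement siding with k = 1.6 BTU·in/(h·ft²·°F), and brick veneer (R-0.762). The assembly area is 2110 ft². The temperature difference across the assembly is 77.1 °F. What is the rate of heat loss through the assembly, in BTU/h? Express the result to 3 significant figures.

4.45 × 3.87 = 17.22
0.475/1.6 = 0.2969
R_total = 0.676 + 17.22 + 2.98 + 0.2969 + 0.762 = 21.94 ft²·°F·h/BTU
Q = A·ΔT/R = 2110 × 77.1 / 21.94 = 7416 BTU/h

7420 BTU/h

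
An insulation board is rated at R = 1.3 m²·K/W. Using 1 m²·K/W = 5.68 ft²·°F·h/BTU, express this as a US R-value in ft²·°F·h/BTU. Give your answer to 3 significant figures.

R_US = 1.3 × 5.68 = 7.384

7.38 ft²·°F·h/BTU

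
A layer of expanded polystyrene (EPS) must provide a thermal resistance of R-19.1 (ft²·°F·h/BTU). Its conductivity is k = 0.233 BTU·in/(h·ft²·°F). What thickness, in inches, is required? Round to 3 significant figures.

4.45 in

L = R × k = 19.1 × 0.233 = 4.45 in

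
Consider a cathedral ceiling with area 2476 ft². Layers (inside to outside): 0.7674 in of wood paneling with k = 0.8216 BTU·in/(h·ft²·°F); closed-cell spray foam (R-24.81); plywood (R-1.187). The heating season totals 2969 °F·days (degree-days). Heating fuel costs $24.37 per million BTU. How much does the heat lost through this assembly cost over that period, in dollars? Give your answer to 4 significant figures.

159.7 dollars

0.7674/0.8216 = 0.93403
R_total = 0.93403 + 24.81 + 1.187 = 26.931 ft²·°F·h/BTU
E = A × HDD × 24 / R = 2476 × 2969 × 24 / 26.931 = 6551200 BTU
Cost = 6551200/10⁶ × 24.37 = $159.65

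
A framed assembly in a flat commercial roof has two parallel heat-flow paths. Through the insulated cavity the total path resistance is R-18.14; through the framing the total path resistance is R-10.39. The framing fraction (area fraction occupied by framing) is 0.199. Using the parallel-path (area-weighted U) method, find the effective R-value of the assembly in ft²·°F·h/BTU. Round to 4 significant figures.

U_eff = 0.801/18.14 + 0.199/10.39 = 0.044157 + 0.019153 = 0.06331
R_eff = 1/U_eff = 15.795 ft²·°F·h/BTU

15.80 ft²·°F·h/BTU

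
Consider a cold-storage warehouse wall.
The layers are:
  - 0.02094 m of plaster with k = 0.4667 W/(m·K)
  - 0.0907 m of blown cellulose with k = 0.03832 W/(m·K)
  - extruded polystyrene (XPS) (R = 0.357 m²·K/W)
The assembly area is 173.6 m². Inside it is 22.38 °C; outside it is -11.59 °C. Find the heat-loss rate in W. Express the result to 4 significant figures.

0.02094/0.4667 = 0.044868
0.0907/0.03832 = 2.3669
R_total = 0.044868 + 2.3669 + 0.357 = 2.7688 m²·K/W
Q = A·ΔT/R = 173.6 × (22.38 − (-11.59)) / 2.7688 = 2129.9 W

2130 W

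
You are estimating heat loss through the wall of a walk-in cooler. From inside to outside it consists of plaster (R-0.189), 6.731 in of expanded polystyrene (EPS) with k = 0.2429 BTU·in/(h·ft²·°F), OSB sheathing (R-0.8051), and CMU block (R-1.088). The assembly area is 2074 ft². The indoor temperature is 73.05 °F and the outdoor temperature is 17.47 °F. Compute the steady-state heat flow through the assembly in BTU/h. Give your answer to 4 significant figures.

6.731/0.2429 = 27.711
R_total = 0.189 + 27.711 + 0.8051 + 1.088 = 29.793 ft²·°F·h/BTU
Q = A·ΔT/R = 2074 × (73.05 − 17.47) / 29.793 = 3869.1 BTU/h

3869 BTU/h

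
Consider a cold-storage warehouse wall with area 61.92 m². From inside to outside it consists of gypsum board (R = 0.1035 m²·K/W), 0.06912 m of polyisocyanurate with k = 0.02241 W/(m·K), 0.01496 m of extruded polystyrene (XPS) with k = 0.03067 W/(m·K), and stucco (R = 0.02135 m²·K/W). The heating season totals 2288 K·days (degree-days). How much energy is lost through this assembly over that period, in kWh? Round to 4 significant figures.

919.7 kWh

0.06912/0.02241 = 3.0843
0.01496/0.03067 = 0.48777
R_total = 0.1035 + 3.0843 + 0.48777 + 0.02135 = 3.697 m²·K/W
E = A × HDD × 24 / R / 1000 = 61.92 × 2288 × 24 / 3.697 / 1000 = 919.72 kWh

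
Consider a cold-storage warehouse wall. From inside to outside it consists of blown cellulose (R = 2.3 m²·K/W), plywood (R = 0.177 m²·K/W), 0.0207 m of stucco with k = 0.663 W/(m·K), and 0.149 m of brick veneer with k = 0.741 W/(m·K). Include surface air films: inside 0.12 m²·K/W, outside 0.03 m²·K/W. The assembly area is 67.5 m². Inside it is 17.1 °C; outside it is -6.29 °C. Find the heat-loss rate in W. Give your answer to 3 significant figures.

0.0207/0.663 = 0.03122
0.149/0.741 = 0.2011
R_total = 0.12 + 2.3 + 0.177 + 0.03122 + 0.2011 + 0.03 = 2.859 m²·K/W
Q = A·ΔT/R = 67.5 × (17.1 − (-6.29)) / 2.859 = 552.2 W

552 W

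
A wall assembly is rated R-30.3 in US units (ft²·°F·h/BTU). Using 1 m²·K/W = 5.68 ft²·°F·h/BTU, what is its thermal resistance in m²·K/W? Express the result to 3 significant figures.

R_SI = 30.3/5.68 = 5.335

5.33 m²·K/W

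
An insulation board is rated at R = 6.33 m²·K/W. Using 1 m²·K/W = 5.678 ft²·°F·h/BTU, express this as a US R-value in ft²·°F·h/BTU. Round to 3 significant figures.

R_US = 6.33 × 5.678 = 35.94

35.9 ft²·°F·h/BTU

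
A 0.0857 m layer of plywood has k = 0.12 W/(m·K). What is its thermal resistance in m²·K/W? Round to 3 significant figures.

R = L/k = 0.0857/0.12 = 0.7142 m²·K/W

0.714 m²·K/W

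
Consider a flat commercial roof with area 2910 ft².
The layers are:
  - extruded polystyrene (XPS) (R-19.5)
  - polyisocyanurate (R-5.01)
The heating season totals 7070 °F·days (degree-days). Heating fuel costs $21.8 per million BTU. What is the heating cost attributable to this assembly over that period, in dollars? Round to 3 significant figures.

R_total = 19.5 + 5.01 = 24.51 ft²·°F·h/BTU
E = A × HDD × 24 / R = 2910 × 7070 × 24 / 24.51 = 20150000 BTU
Cost = 20150000/10⁶ × 21.8 = $439.2

439 dollars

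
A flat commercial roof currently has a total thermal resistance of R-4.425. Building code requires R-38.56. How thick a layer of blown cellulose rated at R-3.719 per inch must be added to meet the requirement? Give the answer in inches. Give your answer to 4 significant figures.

ΔR = 38.56 − 4.425 = 34.135 ft²·°F·h/BTU
L = ΔR / (R/in) = 34.135/3.719 = 9.1785 in

9.179 in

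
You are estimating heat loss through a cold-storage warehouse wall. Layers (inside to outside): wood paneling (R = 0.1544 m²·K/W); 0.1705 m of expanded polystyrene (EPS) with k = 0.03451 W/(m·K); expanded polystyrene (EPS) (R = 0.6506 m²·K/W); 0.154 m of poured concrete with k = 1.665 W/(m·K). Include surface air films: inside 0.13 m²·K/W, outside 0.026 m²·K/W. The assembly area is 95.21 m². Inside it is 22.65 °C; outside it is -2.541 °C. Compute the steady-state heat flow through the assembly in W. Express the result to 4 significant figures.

400.1 W

0.1705/0.03451 = 4.9406
0.154/1.665 = 0.092492
R_total = 0.13 + 0.1544 + 4.9406 + 0.6506 + 0.092492 + 0.026 = 5.9941 m²·K/W
Q = A·ΔT/R = 95.21 × (22.65 − (-2.541)) / 5.9941 = 400.13 W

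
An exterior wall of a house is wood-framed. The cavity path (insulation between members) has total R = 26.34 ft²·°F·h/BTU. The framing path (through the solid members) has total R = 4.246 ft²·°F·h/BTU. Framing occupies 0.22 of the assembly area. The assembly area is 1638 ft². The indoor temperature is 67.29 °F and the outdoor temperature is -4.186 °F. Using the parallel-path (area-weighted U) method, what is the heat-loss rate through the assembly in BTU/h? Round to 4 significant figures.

9533 BTU/h

U_eff = 0.78/26.34 + 0.22/4.246 = 0.029613 + 0.051813 = 0.081426
R_eff = 1/U_eff = 12.281 ft²·°F·h/BTU
Q = 1638 × (67.29 − (-4.186)) / 12.281 = 9533.2 BTU/h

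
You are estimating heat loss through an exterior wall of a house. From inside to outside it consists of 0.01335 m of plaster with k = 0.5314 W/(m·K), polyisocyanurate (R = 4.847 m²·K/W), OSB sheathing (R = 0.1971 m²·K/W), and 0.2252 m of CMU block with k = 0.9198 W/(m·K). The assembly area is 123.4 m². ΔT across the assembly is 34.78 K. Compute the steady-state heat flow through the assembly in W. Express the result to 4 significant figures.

0.01335/0.5314 = 0.025122
0.2252/0.9198 = 0.24484
R_total = 0.025122 + 4.847 + 0.1971 + 0.24484 = 5.3141 m²·K/W
Q = A·ΔT/R = 123.4 × 34.78 / 5.3141 = 807.64 W

807.6 W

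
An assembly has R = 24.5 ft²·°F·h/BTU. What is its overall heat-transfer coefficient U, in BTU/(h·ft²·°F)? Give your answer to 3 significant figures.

0.0408 BTU/(h·ft²·°F)

U = 1/R = 1/24.5 = 0.04082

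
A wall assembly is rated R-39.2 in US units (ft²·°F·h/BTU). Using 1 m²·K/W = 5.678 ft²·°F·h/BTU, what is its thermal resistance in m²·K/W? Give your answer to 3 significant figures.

6.90 m²·K/W

R_SI = 39.2/5.678 = 6.904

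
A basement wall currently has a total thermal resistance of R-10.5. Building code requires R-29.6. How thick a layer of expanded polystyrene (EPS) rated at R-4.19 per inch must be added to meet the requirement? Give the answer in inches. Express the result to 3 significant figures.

ΔR = 29.6 − 10.5 = 19.1 ft²·°F·h/BTU
L = ΔR / (R/in) = 19.1/4.19 = 4.558 in

4.56 in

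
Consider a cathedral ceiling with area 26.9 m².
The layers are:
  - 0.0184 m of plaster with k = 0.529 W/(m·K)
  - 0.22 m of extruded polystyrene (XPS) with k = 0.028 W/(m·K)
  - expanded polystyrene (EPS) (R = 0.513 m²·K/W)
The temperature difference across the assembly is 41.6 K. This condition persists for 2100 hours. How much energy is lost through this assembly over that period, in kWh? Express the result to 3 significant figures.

280 kWh

0.0184/0.529 = 0.03478
0.22/0.028 = 7.857
R_total = 0.03478 + 7.857 + 0.513 = 8.405 m²·K/W
Q = 26.9 × 41.6 / 8.405 = 133.1 W
E = 133.1 W × 2100 h / 1000 = 279.6 kWh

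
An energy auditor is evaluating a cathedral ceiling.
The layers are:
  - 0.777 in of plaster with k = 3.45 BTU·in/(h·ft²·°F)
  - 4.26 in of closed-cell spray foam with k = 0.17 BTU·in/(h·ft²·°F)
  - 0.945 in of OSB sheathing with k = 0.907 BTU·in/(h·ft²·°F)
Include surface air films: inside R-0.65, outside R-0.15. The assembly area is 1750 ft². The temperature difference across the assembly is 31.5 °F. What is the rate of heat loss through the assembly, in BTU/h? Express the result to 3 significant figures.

2030 BTU/h

0.777/3.45 = 0.2252
4.26/0.17 = 25.06
0.945/0.907 = 1.042
R_total = 0.65 + 0.2252 + 25.06 + 1.042 + 0.15 = 27.13 ft²·°F·h/BTU
Q = A·ΔT/R = 1750 × 31.5 / 27.13 = 2032 BTU/h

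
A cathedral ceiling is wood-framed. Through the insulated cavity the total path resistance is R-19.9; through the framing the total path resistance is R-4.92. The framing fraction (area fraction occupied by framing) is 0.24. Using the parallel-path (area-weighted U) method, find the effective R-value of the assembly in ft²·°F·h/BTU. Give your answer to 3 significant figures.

U_eff = 0.76/19.9 + 0.24/4.92 = 0.03819 + 0.04878 = 0.08697
R_eff = 1/U_eff = 11.5 ft²·°F·h/BTU

11.5 ft²·°F·h/BTU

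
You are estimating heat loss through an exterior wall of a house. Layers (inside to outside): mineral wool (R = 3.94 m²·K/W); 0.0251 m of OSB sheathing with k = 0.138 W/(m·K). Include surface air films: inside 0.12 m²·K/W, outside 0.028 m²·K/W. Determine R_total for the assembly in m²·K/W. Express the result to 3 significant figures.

4.27 m²·K/W

0.0251/0.138 = 0.1819
R_total = 0.12 + 3.94 + 0.1819 + 0.028 = 4.27 m²·K/W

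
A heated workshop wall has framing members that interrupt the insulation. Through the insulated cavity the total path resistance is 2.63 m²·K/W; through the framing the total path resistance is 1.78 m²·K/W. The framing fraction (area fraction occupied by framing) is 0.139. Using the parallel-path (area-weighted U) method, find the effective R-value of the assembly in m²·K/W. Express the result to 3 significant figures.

2.47 m²·K/W

U_eff = 0.861/2.63 + 0.139/1.78 = 0.3274 + 0.07809 = 0.4055
R_eff = 1/U_eff = 2.466 m²·K/W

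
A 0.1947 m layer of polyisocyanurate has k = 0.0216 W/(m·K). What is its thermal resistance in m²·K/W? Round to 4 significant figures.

R = L/k = 0.1947/0.0216 = 9.0139 m²·K/W

9.014 m²·K/W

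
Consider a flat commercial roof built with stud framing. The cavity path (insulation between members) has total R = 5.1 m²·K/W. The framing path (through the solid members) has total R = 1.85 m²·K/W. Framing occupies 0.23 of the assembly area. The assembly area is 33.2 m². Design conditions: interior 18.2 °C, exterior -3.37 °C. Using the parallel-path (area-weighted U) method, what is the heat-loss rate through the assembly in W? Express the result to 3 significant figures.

197 W

U_eff = 0.77/5.1 + 0.23/1.85 = 0.151 + 0.1243 = 0.2753
R_eff = 1/U_eff = 3.632 m²·K/W
Q = 33.2 × (18.2 − (-3.37)) / 3.632 = 197.2 W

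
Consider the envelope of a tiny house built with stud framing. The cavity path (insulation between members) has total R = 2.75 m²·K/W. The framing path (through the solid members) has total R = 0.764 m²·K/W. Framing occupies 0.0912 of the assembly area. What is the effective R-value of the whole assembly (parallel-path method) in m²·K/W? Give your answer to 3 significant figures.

2.22 m²·K/W

U_eff = 0.9088/2.75 + 0.0912/0.764 = 0.3305 + 0.1194 = 0.4498
R_eff = 1/U_eff = 2.223 m²·K/W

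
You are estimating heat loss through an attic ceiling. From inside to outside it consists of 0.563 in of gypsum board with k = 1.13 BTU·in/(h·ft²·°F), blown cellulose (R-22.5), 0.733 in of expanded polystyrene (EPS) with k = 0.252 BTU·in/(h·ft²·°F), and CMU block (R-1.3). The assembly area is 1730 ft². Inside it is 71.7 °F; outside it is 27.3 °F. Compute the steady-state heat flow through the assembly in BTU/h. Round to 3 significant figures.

0.563/1.13 = 0.4982
0.733/0.252 = 2.909
R_total = 0.4982 + 22.5 + 2.909 + 1.3 = 27.21 ft²·°F·h/BTU
Q = A·ΔT/R = 1730 × (71.7 − 27.3) / 27.21 = 2823 BTU/h

2820 BTU/h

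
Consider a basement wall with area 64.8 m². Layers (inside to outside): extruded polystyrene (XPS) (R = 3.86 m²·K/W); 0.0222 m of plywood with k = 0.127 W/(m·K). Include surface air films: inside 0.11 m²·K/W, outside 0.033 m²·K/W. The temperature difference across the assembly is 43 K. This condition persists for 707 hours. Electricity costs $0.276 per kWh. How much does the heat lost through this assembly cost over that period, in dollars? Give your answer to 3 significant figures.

130 dollars

0.0222/0.127 = 0.1748
R_total = 0.11 + 3.86 + 0.1748 + 0.033 = 4.178 m²·K/W
Q = 64.8 × 43 / 4.178 = 667 W
E = 667 W × 707 h / 1000 = 471.5 kWh
Cost = 471.5 × 0.276 = $130.1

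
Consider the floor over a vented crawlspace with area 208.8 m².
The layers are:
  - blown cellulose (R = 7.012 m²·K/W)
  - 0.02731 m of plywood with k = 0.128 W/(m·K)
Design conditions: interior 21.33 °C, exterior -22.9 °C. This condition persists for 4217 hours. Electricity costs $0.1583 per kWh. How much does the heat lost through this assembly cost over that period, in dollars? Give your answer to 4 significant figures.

0.02731/0.128 = 0.21336
R_total = 7.012 + 0.21336 = 7.2254 m²·K/W
Q = 208.8 × (21.33 − (-22.9)) / 7.2254 = 1278.2 W
E = 1278.2 W × 4217 h / 1000 = 5390 kWh
Cost = 5390 × 0.1583 = $853.24

853.2 dollars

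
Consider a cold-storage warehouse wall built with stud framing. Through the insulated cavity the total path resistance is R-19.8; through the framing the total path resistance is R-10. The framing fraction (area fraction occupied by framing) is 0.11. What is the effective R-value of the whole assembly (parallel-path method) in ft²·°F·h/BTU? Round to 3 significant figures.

17.9 ft²·°F·h/BTU

U_eff = 0.89/19.8 + 0.11/10 = 0.04495 + 0.011 = 0.05595
R_eff = 1/U_eff = 17.87 ft²·°F·h/BTU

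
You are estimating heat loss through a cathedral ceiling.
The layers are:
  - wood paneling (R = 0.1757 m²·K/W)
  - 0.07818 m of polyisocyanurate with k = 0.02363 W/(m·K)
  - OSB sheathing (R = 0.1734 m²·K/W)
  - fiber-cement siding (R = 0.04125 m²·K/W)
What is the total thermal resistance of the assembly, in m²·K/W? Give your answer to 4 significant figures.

0.07818/0.02363 = 3.3085
R_total = 0.1757 + 3.3085 + 0.1734 + 0.04125 = 3.6989 m²·K/W

3.699 m²·K/W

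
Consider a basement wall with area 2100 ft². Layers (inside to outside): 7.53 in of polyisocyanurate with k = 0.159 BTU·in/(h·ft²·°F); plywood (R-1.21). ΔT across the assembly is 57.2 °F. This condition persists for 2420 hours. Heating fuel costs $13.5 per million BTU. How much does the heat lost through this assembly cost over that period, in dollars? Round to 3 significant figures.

80.8 dollars

7.53/0.159 = 47.36
R_total = 47.36 + 1.21 = 48.57 ft²·°F·h/BTU
Q = 2100 × 57.2 / 48.57 = 2473 BTU/h
E = 2473 × 2420 = 5985000 BTU
Cost = 5985000/10⁶ × 13.5 = $80.8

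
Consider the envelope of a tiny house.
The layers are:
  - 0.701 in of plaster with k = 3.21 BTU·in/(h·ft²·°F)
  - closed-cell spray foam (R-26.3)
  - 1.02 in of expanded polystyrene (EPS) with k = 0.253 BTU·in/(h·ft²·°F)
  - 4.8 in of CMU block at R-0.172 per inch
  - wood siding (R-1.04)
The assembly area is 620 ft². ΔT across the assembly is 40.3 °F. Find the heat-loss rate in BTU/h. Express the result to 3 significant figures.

771 BTU/h

0.701/3.21 = 0.2184
1.02/0.253 = 4.032
4.8 × 0.172 = 0.8256
R_total = 0.2184 + 26.3 + 4.032 + 0.8256 + 1.04 = 32.42 ft²·°F·h/BTU
Q = A·ΔT/R = 620 × 40.3 / 32.42 = 770.8 BTU/h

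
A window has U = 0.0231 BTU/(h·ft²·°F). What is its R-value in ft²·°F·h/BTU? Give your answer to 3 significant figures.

43.3 ft²·°F·h/BTU

R = 1/U = 1/0.0231 = 43.29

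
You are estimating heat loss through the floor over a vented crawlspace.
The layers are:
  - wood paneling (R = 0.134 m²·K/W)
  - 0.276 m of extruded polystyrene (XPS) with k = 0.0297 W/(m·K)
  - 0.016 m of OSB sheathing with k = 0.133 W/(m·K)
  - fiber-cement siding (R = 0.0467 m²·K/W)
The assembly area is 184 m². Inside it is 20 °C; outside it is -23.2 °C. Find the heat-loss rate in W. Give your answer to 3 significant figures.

0.276/0.0297 = 9.293
0.016/0.133 = 0.1203
R_total = 0.134 + 9.293 + 0.1203 + 0.0467 = 9.594 m²·K/W
Q = A·ΔT/R = 184 × (20 − (-23.2)) / 9.594 = 828.5 W

829 W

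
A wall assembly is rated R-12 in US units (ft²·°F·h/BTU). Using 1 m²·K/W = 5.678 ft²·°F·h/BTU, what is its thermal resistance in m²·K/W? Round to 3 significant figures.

R_SI = 12/5.678 = 2.113

2.11 m²·K/W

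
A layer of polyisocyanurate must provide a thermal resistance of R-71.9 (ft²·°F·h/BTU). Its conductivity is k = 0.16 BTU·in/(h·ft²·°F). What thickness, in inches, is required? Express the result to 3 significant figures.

11.5 in

L = R × k = 71.9 × 0.16 = 11.5 in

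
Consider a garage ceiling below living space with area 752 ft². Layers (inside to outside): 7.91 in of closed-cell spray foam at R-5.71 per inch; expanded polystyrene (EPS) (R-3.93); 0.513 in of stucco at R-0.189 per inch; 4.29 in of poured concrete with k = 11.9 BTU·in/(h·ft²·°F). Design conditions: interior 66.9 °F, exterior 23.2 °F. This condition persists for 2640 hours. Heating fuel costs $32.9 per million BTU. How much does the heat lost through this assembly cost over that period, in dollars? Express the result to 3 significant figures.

7.91 × 5.71 = 45.17
0.513 × 0.189 = 0.09696
4.29/11.9 = 0.3605
R_total = 45.17 + 3.93 + 0.09696 + 0.3605 = 49.55 ft²·°F·h/BTU
Q = 752 × (66.9 − 23.2) / 49.55 = 663.2 BTU/h
E = 663.2 × 2640 = 1751000 BTU
Cost = 1751000/10⁶ × 32.9 = $57.6

57.6 dollars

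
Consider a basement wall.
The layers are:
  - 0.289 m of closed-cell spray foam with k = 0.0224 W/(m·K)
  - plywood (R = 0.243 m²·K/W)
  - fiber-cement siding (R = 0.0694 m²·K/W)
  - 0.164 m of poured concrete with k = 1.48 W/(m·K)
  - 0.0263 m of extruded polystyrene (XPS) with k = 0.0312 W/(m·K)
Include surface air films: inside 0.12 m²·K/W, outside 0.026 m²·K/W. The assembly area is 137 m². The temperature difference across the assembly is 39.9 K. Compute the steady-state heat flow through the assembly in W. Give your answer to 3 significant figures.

0.289/0.0224 = 12.9
0.164/1.48 = 0.1108
0.0263/0.0312 = 0.8429
R_total = 0.12 + 12.9 + 0.243 + 0.0694 + 0.1108 + 0.8429 + 0.026 = 14.31 m²·K/W
Q = A·ΔT/R = 137 × 39.9 / 14.31 = 381.9 W

382 W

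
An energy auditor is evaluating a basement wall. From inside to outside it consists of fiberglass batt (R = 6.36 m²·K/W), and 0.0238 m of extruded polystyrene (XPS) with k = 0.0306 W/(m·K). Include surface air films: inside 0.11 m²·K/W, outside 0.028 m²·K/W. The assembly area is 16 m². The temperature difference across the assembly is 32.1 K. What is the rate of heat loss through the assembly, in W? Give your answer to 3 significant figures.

0.0238/0.0306 = 0.7778
R_total = 0.11 + 6.36 + 0.7778 + 0.028 = 7.276 m²·K/W
Q = A·ΔT/R = 16 × 32.1 / 7.276 = 70.59 W

70.6 W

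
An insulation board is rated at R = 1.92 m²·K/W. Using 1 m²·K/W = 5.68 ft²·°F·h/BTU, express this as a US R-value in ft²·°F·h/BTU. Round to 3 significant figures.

10.9 ft²·°F·h/BTU

R_US = 1.92 × 5.68 = 10.91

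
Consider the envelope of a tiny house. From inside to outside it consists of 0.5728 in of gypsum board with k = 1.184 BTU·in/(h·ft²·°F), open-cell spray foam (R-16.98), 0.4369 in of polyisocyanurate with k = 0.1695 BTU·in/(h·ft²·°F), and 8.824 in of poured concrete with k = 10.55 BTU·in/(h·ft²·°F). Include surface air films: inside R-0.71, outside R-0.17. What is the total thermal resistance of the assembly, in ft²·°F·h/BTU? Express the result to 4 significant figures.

21.76 ft²·°F·h/BTU

0.5728/1.184 = 0.48378
0.4369/0.1695 = 2.5776
8.824/10.55 = 0.8364
R_total = 0.71 + 0.48378 + 16.98 + 2.5776 + 0.8364 + 0.17 = 21.758 ft²·°F·h/BTU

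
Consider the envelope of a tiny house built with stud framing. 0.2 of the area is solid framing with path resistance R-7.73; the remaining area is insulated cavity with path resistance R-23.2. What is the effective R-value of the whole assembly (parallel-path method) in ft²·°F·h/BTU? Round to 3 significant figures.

16.6 ft²·°F·h/BTU

U_eff = 0.8/23.2 + 0.2/7.73 = 0.03448 + 0.02587 = 0.06036
R_eff = 1/U_eff = 16.57 ft²·°F·h/BTU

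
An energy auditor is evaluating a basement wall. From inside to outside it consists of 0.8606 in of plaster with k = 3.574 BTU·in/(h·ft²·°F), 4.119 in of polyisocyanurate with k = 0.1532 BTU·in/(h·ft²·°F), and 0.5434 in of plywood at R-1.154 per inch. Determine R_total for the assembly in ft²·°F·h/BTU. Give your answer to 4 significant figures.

0.8606/3.574 = 0.24079
4.119/0.1532 = 26.886
0.5434 × 1.154 = 0.62708
R_total = 0.24079 + 26.886 + 0.62708 = 27.754 ft²·°F·h/BTU

27.75 ft²·°F·h/BTU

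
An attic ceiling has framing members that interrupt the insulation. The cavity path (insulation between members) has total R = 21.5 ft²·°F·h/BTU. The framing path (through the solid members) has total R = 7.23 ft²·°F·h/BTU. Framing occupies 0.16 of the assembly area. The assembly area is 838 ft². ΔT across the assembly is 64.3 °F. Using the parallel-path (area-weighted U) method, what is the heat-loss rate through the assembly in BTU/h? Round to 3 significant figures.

U_eff = 0.84/21.5 + 0.16/7.23 = 0.03907 + 0.02213 = 0.0612
R_eff = 1/U_eff = 16.34 ft²·°F·h/BTU
Q = 838 × 64.3 / 16.34 = 3298 BTU/h

3300 BTU/h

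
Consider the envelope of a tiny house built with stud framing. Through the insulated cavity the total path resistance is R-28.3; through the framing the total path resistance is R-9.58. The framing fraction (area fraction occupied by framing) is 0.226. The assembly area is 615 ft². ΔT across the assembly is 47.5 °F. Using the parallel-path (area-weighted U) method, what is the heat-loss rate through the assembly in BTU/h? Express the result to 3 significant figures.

1490 BTU/h

U_eff = 0.774/28.3 + 0.226/9.58 = 0.02735 + 0.02359 = 0.05094
R_eff = 1/U_eff = 19.63 ft²·°F·h/BTU
Q = 615 × 47.5 / 19.63 = 1488 BTU/h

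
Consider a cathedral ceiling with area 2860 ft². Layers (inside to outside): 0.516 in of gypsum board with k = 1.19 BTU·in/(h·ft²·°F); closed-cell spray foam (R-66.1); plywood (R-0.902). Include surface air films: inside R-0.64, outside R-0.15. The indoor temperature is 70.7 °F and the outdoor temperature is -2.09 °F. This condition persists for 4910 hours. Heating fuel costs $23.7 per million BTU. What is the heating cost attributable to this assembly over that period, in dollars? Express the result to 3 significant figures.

355 dollars

0.516/1.19 = 0.4336
R_total = 0.64 + 0.4336 + 66.1 + 0.902 + 0.15 = 68.23 ft²·°F·h/BTU
Q = 2860 × (70.7 − (-2.09)) / 68.23 = 3051 BTU/h
E = 3051 × 4910 = 14980000 BTU
Cost = 14980000/10⁶ × 23.7 = $355.1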